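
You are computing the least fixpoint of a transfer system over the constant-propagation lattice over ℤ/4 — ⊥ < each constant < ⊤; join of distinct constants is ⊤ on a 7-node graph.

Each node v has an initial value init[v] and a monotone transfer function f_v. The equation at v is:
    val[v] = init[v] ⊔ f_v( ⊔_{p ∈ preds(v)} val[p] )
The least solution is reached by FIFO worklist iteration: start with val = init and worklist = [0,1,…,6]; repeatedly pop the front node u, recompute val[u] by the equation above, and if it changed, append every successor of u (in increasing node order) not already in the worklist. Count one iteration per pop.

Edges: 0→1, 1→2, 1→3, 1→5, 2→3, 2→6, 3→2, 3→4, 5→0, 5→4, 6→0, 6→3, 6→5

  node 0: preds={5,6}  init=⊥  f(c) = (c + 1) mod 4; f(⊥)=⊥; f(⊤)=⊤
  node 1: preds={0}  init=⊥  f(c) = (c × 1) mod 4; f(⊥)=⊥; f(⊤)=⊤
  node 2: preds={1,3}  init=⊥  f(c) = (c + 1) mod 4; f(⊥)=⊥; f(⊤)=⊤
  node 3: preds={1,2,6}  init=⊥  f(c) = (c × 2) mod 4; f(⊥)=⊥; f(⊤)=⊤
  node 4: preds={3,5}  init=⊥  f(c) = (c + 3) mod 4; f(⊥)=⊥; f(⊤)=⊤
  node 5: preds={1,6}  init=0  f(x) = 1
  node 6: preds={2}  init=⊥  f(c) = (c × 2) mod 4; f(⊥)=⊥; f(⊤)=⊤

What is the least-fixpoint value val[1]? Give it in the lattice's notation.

Worklist (18 pops):
  #1 pop 0: in=0 → 1 (was ⊥); enqueue []
  #2 pop 1: in=1 → 1 (was ⊥); enqueue []
  #3 pop 2: in=1 → 2 (was ⊥); enqueue []
  #4 pop 3: in=⊤ → ⊤ (was ⊥); enqueue [2]
  #5 pop 4: in=⊤ → ⊤ (was ⊥); enqueue []
  #6 pop 5: in=1 → ⊤ (was 0); enqueue [0,4]
  #7 pop 6: in=2 → 0 (was ⊥); enqueue [3,5]
  #8 pop 2: in=⊤ → ⊤ (was 2); enqueue [6]
  #9 pop 0: in=⊤ → ⊤ (was 1); enqueue [1]
  #10 pop 4: in=⊤ → ⊤ (no change)
  #11 pop 3: in=⊤ → ⊤ (no change)
  #12 pop 5: in=⊤ → ⊤ (no change)
  #13 pop 6: in=⊤ → ⊤ (was 0); enqueue [0,3,5]
  #14 pop 1: in=⊤ → ⊤ (was 1); enqueue [2]
  #15 pop 0: in=⊤ → ⊤ (no change)
  #16 pop 3: in=⊤ → ⊤ (no change)
  #17 pop 5: in=⊤ → ⊤ (no change)
  #18 pop 2: in=⊤ → ⊤ (no change)

Fixpoint:
  val[0] = ⊤
  val[1] = ⊤
  val[2] = ⊤
  val[3] = ⊤
  val[4] = ⊤
  val[5] = ⊤
  val[6] = ⊤

⊤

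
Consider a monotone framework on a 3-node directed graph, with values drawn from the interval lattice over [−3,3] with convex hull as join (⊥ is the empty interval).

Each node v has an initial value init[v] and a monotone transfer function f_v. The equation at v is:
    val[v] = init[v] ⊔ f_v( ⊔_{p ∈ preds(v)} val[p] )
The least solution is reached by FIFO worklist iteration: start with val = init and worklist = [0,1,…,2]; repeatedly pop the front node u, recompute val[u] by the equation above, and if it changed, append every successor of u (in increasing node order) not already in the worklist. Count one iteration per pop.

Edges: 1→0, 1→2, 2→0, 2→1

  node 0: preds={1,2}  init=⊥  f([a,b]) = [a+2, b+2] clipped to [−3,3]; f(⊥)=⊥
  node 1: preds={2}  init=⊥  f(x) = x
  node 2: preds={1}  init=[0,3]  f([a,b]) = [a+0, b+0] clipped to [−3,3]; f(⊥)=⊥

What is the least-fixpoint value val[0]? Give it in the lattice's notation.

Worklist (4 pops):
  #1 pop 0: in=[0,3] → [2,3] (was ⊥); enqueue []
  #2 pop 1: in=[0,3] → [0,3] (was ⊥); enqueue [0]
  #3 pop 2: in=[0,3] → [0,3] (no change)
  #4 pop 0: in=[0,3] → [2,3] (no change)

Fixpoint:
  val[0] = [2,3]
  val[1] = [0,3]
  val[2] = [0,3]

[2,3]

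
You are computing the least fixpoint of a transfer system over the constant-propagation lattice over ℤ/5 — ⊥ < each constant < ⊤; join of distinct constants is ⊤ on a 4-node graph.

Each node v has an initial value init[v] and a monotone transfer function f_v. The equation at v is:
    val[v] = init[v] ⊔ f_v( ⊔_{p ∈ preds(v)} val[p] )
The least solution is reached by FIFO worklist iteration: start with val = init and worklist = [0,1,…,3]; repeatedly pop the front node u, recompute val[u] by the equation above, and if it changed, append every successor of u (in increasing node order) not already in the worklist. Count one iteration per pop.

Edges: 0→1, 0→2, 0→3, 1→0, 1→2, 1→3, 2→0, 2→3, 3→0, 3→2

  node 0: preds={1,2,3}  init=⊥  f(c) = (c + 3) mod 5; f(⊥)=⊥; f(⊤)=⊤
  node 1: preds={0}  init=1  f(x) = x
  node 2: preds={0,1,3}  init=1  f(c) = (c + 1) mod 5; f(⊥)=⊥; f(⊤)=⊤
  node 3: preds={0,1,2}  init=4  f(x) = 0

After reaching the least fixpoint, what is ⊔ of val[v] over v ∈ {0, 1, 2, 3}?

Worklist (6 pops):
  #1 pop 0: in=⊤ → ⊤ (was ⊥); enqueue []
  #2 pop 1: in=⊤ → ⊤ (was 1); enqueue [0]
  #3 pop 2: in=⊤ → ⊤ (was 1); enqueue []
  #4 pop 3: in=⊤ → ⊤ (was 4); enqueue [2]
  #5 pop 0: in=⊤ → ⊤ (no change)
  #6 pop 2: in=⊤ → ⊤ (no change)

Fixpoint:
  val[0] = ⊤
  val[1] = ⊤
  val[2] = ⊤
  val[3] = ⊤

⊤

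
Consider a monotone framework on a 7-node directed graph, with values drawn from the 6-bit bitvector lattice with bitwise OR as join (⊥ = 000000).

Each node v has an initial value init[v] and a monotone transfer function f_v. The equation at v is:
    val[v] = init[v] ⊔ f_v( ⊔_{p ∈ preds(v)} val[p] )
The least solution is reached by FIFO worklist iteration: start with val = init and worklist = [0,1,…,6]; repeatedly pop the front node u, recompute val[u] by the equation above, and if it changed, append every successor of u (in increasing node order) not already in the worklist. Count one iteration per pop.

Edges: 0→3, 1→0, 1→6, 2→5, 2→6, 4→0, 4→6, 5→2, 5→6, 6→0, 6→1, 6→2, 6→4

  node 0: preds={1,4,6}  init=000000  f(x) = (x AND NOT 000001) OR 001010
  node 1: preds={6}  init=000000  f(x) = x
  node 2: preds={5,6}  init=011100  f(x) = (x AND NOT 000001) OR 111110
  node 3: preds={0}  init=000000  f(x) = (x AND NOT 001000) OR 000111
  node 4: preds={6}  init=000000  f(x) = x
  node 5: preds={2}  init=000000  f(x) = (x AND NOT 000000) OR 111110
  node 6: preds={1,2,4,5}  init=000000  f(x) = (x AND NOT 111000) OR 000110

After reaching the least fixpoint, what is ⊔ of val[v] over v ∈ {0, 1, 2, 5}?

111110

Trace (14 dequeues):
  [1] u=0 | in 000000 | out 001010 | prev 000000 | push {}
  [2] u=1 | in 000000 | out 000000 | ==
  [3] u=2 | in 000000 | out 111110 | prev 011100 | push {}
  [4] u=3 | in 001010 | out 000111 | prev 000000 | push {}
  [5] u=4 | in 000000 | out 000000 | ==
  [6] u=5 | in 111110 | out 111110 | prev 000000 | push {2}
  [7] u=6 | in 111110 | out 000110 | prev 000000 | push {0,1,4}
  [8] u=2 | in 111110 | out 111110 | ==
  [9] u=0 | in 000110 | out 001110 | prev 001010 | push {3}
  [10] u=1 | in 000110 | out 000110 | prev 000000 | push {0,6}
  [11] u=4 | in 000110 | out 000110 | prev 000000 | push {}
  [12] u=3 | in 001110 | out 000111 | ==
  [13] u=0 | in 000110 | out 001110 | ==
  [14] u=6 | in 111110 | out 000110 | ==

Converged values:
  [0] 001110
  [1] 000110
  [2] 111110
  [3] 000111
  [4] 000110
  [5] 111110
  [6] 000110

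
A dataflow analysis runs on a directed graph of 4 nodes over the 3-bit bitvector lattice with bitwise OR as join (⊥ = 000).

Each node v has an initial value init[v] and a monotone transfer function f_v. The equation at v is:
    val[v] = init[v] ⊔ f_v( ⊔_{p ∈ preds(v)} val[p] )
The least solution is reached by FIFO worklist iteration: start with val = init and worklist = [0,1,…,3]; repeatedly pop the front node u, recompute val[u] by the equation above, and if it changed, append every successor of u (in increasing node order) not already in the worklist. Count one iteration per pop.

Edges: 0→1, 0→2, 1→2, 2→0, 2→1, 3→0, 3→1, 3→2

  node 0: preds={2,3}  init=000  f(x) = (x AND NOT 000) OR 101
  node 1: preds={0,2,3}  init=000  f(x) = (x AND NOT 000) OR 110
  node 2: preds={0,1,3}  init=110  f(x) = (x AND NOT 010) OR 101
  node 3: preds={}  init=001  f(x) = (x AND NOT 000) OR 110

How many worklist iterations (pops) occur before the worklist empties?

7

Iteration log — 7 steps:
  step 1. node 0  ⊔preds=111  new=111  old=000  +wl: 
  step 2. node 1  ⊔preds=111  new=111  old=000  +wl: 
  step 3. node 2  ⊔preds=111  new=111  old=110  +wl: 0,1
  step 4. node 3  ⊔preds=000  new=111  old=001  +wl: 2
  step 5. node 0  ⊔preds=111  new=111  stable
  step 6. node 1  ⊔preds=111  new=111  stable
  step 7. node 2  ⊔preds=111  new=111  stable

Least fixpoint reached:
  node 0: 111
  node 1: 111
  node 2: 111
  node 3: 111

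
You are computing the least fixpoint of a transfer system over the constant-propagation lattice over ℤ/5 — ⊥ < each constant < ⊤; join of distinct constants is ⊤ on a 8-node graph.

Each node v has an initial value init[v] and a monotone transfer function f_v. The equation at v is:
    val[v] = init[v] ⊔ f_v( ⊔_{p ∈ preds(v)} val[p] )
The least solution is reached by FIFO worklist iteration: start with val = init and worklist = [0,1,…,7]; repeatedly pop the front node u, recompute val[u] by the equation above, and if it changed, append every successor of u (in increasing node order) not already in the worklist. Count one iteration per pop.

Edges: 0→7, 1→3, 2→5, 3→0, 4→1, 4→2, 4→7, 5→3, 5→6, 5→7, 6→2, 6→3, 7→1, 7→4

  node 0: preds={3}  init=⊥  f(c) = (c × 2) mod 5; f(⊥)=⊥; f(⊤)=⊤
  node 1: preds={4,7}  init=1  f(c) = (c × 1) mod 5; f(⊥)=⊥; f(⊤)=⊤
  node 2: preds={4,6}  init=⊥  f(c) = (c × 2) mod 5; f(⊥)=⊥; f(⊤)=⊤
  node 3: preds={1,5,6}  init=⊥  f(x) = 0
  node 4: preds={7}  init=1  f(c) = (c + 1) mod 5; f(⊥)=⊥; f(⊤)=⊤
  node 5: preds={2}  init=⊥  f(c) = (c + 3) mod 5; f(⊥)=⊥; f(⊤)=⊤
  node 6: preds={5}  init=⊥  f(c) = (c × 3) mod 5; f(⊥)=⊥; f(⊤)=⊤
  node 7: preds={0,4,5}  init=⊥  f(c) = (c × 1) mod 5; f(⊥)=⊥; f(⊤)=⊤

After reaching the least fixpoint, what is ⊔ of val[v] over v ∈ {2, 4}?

Iteration log — 22 steps:
  step 1. node 0  ⊔preds=⊥  new=⊥  stable
  step 2. node 1  ⊔preds=1  new=1  stable
  step 3. node 2  ⊔preds=1  new=2  old=⊥  +wl: 
  step 4. node 3  ⊔preds=1  new=0  old=⊥  +wl: 0
  step 5. node 4  ⊔preds=⊥  new=1  stable
  step 6. node 5  ⊔preds=2  new=0  old=⊥  +wl: 3
  step 7. node 6  ⊔preds=0  new=0  old=⊥  +wl: 2
  step 8. node 7  ⊔preds=⊤  new=⊤  old=⊥  +wl: 1,4
  step 9. node 0  ⊔preds=0  new=0  old=⊥  +wl: 7
  step 10. node 3  ⊔preds=⊤  new=0  stable
  step 11. node 2  ⊔preds=⊤  new=⊤  old=2  +wl: 5
  step 12. node 1  ⊔preds=⊤  new=⊤  old=1  +wl: 3
  step 13. node 4  ⊔preds=⊤  new=⊤  old=1  +wl: 1,2
  step 14. node 7  ⊔preds=⊤  new=⊤  stable
  step 15. node 5  ⊔preds=⊤  new=⊤  old=0  +wl: 6,7
  step 16. node 3  ⊔preds=⊤  new=0  stable
  step 17. node 1  ⊔preds=⊤  new=⊤  stable
  step 18. node 2  ⊔preds=⊤  new=⊤  stable
  step 19. node 6  ⊔preds=⊤  new=⊤  old=0  +wl: 2,3
  step 20. node 7  ⊔preds=⊤  new=⊤  stable
  step 21. node 2  ⊔preds=⊤  new=⊤  stable
  step 22. node 3  ⊔preds=⊤  new=0  stable

Least fixpoint reached:
  node 0: 0
  node 1: ⊤
  node 2: ⊤
  node 3: 0
  node 4: ⊤
  node 5: ⊤
  node 6: ⊤
  node 7: ⊤

⊤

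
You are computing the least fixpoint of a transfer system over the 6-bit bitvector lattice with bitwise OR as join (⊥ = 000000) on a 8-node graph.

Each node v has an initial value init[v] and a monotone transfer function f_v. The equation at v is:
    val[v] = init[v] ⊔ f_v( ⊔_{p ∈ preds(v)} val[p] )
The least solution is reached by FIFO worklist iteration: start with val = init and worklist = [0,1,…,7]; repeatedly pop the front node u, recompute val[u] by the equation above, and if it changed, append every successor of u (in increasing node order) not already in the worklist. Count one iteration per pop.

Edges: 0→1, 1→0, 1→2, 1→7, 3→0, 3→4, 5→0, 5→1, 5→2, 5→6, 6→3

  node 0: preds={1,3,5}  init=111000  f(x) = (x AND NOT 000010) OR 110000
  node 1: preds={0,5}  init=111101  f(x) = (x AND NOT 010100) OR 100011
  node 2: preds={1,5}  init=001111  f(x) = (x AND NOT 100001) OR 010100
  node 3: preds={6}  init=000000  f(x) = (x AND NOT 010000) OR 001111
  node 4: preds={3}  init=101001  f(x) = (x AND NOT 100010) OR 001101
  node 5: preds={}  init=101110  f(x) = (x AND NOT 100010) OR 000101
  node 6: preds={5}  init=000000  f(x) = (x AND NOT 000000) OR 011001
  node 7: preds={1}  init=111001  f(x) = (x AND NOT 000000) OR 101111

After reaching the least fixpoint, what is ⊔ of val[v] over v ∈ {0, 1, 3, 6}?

111111

Trace (14 dequeues):
  [1] u=0 | in 111111 | out 111101 | prev 111000 | push {}
  [2] u=1 | in 111111 | out 111111 | prev 111101 | push {0}
  [3] u=2 | in 111111 | out 011111 | prev 001111 | push {}
  [4] u=3 | in 000000 | out 001111 | prev 000000 | push {}
  [5] u=4 | in 001111 | out 101101 | prev 101001 | push {}
  [6] u=5 | in 000000 | out 101111 | prev 101110 | push {1,2}
  [7] u=6 | in 101111 | out 111111 | prev 000000 | push {3}
  [8] u=7 | in 111111 | out 111111 | prev 111001 | push {}
  [9] u=0 | in 111111 | out 111101 | ==
  [10] u=1 | in 111111 | out 111111 | ==
  [11] u=2 | in 111111 | out 011111 | ==
  [12] u=3 | in 111111 | out 101111 | prev 001111 | push {0,4}
  [13] u=0 | in 111111 | out 111101 | ==
  [14] u=4 | in 101111 | out 101101 | ==

Converged values:
  [0] 111101
  [1] 111111
  [2] 011111
  [3] 101111
  [4] 101101
  [5] 101111
  [6] 111111
  [7] 111111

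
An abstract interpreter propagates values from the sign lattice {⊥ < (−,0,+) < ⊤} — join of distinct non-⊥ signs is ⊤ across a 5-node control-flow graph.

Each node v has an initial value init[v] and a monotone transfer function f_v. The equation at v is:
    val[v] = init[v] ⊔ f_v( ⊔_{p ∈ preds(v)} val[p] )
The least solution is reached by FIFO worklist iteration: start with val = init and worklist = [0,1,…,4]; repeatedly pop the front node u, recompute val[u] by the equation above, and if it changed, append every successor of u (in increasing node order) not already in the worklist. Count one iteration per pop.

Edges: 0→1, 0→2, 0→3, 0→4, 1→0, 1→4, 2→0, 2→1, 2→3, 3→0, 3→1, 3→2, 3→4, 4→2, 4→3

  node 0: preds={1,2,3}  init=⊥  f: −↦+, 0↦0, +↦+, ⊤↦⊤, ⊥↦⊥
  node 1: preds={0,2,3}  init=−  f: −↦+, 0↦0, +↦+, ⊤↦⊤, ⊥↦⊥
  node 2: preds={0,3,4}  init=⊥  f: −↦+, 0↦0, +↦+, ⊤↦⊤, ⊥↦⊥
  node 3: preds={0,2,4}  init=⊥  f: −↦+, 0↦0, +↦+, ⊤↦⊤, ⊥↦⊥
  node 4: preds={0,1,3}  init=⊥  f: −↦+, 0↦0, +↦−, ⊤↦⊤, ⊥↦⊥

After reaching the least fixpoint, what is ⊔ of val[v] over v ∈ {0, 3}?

⊤

Iteration log — 13 steps:
  step 1. node 0  ⊔preds=−  new=+  old=⊥  +wl: 
  step 2. node 1  ⊔preds=+  new=⊤  old=−  +wl: 0
  step 3. node 2  ⊔preds=+  new=+  old=⊥  +wl: 1
  step 4. node 3  ⊔preds=+  new=+  old=⊥  +wl: 2
  step 5. node 4  ⊔preds=⊤  new=⊤  old=⊥  +wl: 3
  step 6. node 0  ⊔preds=⊤  new=⊤  old=+  +wl: 4
  step 7. node 1  ⊔preds=⊤  new=⊤  stable
  step 8. node 2  ⊔preds=⊤  new=⊤  old=+  +wl: 0,1
  step 9. node 3  ⊔preds=⊤  new=⊤  old=+  +wl: 2
  step 10. node 4  ⊔preds=⊤  new=⊤  stable
  step 11. node 0  ⊔preds=⊤  new=⊤  stable
  step 12. node 1  ⊔preds=⊤  new=⊤  stable
  step 13. node 2  ⊔preds=⊤  new=⊤  stable

Least fixpoint reached:
  node 0: ⊤
  node 1: ⊤
  node 2: ⊤
  node 3: ⊤
  node 4: ⊤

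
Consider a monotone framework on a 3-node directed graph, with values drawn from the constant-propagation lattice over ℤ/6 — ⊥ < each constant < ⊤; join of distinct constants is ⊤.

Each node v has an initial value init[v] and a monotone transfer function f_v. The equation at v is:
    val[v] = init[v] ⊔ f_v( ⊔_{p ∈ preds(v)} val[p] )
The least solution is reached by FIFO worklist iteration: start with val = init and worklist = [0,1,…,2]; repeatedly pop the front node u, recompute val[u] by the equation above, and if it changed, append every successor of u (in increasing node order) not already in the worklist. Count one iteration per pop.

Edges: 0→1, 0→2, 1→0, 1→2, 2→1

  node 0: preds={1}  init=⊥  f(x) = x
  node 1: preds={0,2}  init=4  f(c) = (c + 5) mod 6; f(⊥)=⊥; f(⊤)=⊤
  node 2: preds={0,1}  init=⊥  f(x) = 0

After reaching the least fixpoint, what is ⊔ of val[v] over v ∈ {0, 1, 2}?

⊤

Trace (6 dequeues):
  [1] u=0 | in 4 | out 4 | prev ⊥ | push {}
  [2] u=1 | in 4 | out ⊤ | prev 4 | push {0}
  [3] u=2 | in ⊤ | out 0 | prev ⊥ | push {1}
  [4] u=0 | in ⊤ | out ⊤ | prev 4 | push {2}
  [5] u=1 | in ⊤ | out ⊤ | ==
  [6] u=2 | in ⊤ | out 0 | ==

Converged values:
  [0] ⊤
  [1] ⊤
  [2] 0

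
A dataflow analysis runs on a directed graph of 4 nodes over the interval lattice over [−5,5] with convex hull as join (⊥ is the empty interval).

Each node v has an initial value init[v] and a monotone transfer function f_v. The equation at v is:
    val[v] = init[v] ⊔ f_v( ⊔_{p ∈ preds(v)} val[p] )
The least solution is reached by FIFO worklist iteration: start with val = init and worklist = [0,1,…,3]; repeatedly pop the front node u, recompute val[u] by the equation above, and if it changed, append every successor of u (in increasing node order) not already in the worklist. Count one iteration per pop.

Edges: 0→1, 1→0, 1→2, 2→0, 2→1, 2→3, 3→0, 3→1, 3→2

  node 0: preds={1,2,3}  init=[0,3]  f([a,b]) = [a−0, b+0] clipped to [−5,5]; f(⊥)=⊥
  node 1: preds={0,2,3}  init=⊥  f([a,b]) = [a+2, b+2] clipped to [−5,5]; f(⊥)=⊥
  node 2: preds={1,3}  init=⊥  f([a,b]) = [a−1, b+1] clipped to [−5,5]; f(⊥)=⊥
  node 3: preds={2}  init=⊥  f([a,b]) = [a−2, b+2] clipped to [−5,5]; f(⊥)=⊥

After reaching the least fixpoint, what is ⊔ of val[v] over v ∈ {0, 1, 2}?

Worklist (18 pops):
  #1 pop 0: in=⊥ → [0,3] (no change)
  #2 pop 1: in=[0,3] → [2,5] (was ⊥); enqueue [0]
  #3 pop 2: in=[2,5] → [1,5] (was ⊥); enqueue [1]
  #4 pop 3: in=[1,5] → [-1,5] (was ⊥); enqueue [2]
  #5 pop 0: in=[-1,5] → [-1,5] (was [0,3]); enqueue []
  #6 pop 1: in=[-1,5] → [1,5] (was [2,5]); enqueue [0]
  #7 pop 2: in=[-1,5] → [-2,5] (was [1,5]); enqueue [1,3]
  #8 pop 0: in=[-2,5] → [-2,5] (was [-1,5]); enqueue []
  #9 pop 1: in=[-2,5] → [0,5] (was [1,5]); enqueue [0,2]
  #10 pop 3: in=[-2,5] → [-4,5] (was [-1,5]); enqueue [1]
  #11 pop 0: in=[-4,5] → [-4,5] (was [-2,5]); enqueue []
  #12 pop 2: in=[-4,5] → [-5,5] (was [-2,5]); enqueue [0,3]
  #13 pop 1: in=[-5,5] → [-3,5] (was [0,5]); enqueue [2]
  #14 pop 0: in=[-5,5] → [-5,5] (was [-4,5]); enqueue [1]
  #15 pop 3: in=[-5,5] → [-5,5] (was [-4,5]); enqueue [0]
  #16 pop 2: in=[-5,5] → [-5,5] (no change)
  #17 pop 1: in=[-5,5] → [-3,5] (no change)
  #18 pop 0: in=[-5,5] → [-5,5] (no change)

Fixpoint:
  val[0] = [-5,5]
  val[1] = [-3,5]
  val[2] = [-5,5]
  val[3] = [-5,5]

[-5,5]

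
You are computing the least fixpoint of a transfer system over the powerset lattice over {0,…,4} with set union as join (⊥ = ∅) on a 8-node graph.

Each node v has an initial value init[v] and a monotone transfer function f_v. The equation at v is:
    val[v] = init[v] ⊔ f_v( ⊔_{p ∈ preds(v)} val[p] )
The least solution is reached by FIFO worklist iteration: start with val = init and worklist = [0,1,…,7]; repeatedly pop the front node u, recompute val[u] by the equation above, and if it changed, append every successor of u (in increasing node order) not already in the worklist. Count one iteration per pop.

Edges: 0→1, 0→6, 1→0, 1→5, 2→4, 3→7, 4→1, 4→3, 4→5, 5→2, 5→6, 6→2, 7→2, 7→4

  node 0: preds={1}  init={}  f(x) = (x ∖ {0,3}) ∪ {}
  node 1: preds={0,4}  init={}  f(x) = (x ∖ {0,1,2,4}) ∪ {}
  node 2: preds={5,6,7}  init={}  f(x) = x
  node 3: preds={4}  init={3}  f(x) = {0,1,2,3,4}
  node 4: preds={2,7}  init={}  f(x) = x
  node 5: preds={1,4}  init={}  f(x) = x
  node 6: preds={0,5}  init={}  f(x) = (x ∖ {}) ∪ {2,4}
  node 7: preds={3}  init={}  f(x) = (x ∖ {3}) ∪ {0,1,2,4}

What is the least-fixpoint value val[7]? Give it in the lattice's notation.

Trace (16 dequeues):
  [1] u=0 | in {} | out {} | ==
  [2] u=1 | in {} | out {} | ==
  [3] u=2 | in {} | out {} | ==
  [4] u=3 | in {} | out {0,1,2,3,4} | prev {3} | push {}
  [5] u=4 | in {} | out {} | ==
  [6] u=5 | in {} | out {} | ==
  [7] u=6 | in {} | out {2,4} | prev {} | push {2}
  [8] u=7 | in {0,1,2,3,4} | out {0,1,2,4} | prev {} | push {4}
  [9] u=2 | in {0,1,2,4} | out {0,1,2,4} | prev {} | push {}
  [10] u=4 | in {0,1,2,4} | out {0,1,2,4} | prev {} | push {1,3,5}
  [11] u=1 | in {0,1,2,4} | out {} | ==
  [12] u=3 | in {0,1,2,4} | out {0,1,2,3,4} | ==
  [13] u=5 | in {0,1,2,4} | out {0,1,2,4} | prev {} | push {2,6}
  [14] u=2 | in {0,1,2,4} | out {0,1,2,4} | ==
  [15] u=6 | in {0,1,2,4} | out {0,1,2,4} | prev {2,4} | push {2}
  [16] u=2 | in {0,1,2,4} | out {0,1,2,4} | ==

Converged values:
  [0] {}
  [1] {}
  [2] {0,1,2,4}
  [3] {0,1,2,3,4}
  [4] {0,1,2,4}
  [5] {0,1,2,4}
  [6] {0,1,2,4}
  [7] {0,1,2,4}

{0,1,2,4}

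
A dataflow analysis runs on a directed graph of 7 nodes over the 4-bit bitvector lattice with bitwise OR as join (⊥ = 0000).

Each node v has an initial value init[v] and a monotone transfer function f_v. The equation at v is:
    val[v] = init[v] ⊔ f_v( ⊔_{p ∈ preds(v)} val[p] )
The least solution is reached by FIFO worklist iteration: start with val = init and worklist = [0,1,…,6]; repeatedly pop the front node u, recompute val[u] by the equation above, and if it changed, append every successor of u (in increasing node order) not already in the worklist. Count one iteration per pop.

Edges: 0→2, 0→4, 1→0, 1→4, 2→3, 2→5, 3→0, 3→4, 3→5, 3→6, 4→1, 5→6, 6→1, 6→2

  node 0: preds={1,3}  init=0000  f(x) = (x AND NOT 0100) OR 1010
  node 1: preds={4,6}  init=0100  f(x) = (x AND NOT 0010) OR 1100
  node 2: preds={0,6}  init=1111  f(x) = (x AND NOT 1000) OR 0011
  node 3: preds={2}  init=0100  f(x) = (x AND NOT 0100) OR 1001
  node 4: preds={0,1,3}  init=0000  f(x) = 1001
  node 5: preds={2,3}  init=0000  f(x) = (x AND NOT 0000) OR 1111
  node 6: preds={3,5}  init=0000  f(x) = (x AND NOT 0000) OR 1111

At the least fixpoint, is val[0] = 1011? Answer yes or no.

Trace (12 dequeues):
  [1] u=0 | in 0100 | out 1010 | prev 0000 | push {}
  [2] u=1 | in 0000 | out 1100 | prev 0100 | push {0}
  [3] u=2 | in 1010 | out 1111 | ==
  [4] u=3 | in 1111 | out 1111 | prev 0100 | push {}
  [5] u=4 | in 1111 | out 1001 | prev 0000 | push {1}
  [6] u=5 | in 1111 | out 1111 | prev 0000 | push {}
  [7] u=6 | in 1111 | out 1111 | prev 0000 | push {2}
  [8] u=0 | in 1111 | out 1011 | prev 1010 | push {4}
  [9] u=1 | in 1111 | out 1101 | prev 1100 | push {0}
  [10] u=2 | in 1111 | out 1111 | ==
  [11] u=4 | in 1111 | out 1001 | ==
  [12] u=0 | in 1111 | out 1011 | ==

Converged values:
  [0] 1011
  [1] 1101
  [2] 1111
  [3] 1111
  [4] 1001
  [5] 1111
  [6] 1111

yes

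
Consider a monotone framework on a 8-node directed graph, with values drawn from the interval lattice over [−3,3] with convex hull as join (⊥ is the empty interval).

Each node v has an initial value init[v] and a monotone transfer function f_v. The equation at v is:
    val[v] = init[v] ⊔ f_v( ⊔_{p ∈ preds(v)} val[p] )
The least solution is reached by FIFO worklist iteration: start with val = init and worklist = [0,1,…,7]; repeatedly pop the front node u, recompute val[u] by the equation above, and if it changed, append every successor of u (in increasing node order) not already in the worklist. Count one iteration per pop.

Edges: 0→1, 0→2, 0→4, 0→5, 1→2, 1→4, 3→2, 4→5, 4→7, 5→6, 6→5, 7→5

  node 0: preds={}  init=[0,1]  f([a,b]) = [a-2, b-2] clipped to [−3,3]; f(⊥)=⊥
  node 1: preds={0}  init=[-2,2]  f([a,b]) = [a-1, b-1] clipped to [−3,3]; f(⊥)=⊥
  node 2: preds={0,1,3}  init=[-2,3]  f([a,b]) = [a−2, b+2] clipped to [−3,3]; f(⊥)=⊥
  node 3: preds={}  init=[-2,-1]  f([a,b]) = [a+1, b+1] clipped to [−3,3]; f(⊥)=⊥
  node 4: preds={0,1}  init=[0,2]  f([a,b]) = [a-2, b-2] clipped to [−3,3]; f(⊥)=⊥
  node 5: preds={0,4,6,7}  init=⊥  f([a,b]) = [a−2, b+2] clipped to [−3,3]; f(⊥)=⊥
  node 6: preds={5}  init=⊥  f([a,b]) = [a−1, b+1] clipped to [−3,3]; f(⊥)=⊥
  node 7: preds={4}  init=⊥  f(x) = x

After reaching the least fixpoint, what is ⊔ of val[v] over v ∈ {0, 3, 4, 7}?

[-3,2]

Trace (9 dequeues):
  [1] u=0 | in ⊥ | out [0,1] | ==
  [2] u=1 | in [0,1] | out [-2,2] | ==
  [3] u=2 | in [-2,2] | out [-3,3] | prev [-2,3] | push {}
  [4] u=3 | in ⊥ | out [-2,-1] | ==
  [5] u=4 | in [-2,2] | out [-3,2] | prev [0,2] | push {}
  [6] u=5 | in [-3,2] | out [-3,3] | prev ⊥ | push {}
  [7] u=6 | in [-3,3] | out [-3,3] | prev ⊥ | push {5}
  [8] u=7 | in [-3,2] | out [-3,2] | prev ⊥ | push {}
  [9] u=5 | in [-3,3] | out [-3,3] | ==

Converged values:
  [0] [0,1]
  [1] [-2,2]
  [2] [-3,3]
  [3] [-2,-1]
  [4] [-3,2]
  [5] [-3,3]
  [6] [-3,3]
  [7] [-3,2]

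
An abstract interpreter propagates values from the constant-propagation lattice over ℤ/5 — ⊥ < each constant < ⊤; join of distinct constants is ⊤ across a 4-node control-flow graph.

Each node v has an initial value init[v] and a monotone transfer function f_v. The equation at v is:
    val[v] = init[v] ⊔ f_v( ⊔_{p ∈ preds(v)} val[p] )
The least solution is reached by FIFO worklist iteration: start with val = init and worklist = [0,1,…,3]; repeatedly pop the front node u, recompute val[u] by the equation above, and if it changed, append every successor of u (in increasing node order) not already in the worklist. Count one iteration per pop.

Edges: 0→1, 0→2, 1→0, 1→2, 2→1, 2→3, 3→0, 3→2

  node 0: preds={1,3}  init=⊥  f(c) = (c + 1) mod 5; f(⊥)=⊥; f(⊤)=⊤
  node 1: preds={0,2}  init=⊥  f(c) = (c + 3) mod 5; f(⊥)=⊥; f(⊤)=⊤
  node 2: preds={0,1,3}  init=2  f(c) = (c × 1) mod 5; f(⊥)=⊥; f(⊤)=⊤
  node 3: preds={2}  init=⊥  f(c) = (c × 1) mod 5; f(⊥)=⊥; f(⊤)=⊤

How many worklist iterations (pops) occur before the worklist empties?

Worklist (8 pops):
  #1 pop 0: in=⊥ → ⊥ (no change)
  #2 pop 1: in=2 → 0 (was ⊥); enqueue [0]
  #3 pop 2: in=0 → ⊤ (was 2); enqueue [1]
  #4 pop 3: in=⊤ → ⊤ (was ⊥); enqueue [2]
  #5 pop 0: in=⊤ → ⊤ (was ⊥); enqueue []
  #6 pop 1: in=⊤ → ⊤ (was 0); enqueue [0]
  #7 pop 2: in=⊤ → ⊤ (no change)
  #8 pop 0: in=⊤ → ⊤ (no change)

Fixpoint:
  val[0] = ⊤
  val[1] = ⊤
  val[2] = ⊤
  val[3] = ⊤

8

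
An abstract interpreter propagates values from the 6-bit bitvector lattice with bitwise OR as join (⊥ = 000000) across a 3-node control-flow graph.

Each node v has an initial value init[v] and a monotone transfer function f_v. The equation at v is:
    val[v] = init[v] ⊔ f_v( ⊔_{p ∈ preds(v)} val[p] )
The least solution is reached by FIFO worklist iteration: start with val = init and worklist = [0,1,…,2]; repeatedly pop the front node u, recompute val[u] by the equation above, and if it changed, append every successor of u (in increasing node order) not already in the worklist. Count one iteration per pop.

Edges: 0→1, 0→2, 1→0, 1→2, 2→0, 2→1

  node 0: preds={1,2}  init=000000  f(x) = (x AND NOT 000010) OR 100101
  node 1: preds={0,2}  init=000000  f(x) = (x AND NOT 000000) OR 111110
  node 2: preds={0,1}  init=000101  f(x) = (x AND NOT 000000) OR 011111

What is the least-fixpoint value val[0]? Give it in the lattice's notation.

Worklist (6 pops):
  #1 pop 0: in=000101 → 100101 (was 000000); enqueue []
  #2 pop 1: in=100101 → 111111 (was 000000); enqueue [0]
  #3 pop 2: in=111111 → 111111 (was 000101); enqueue [1]
  #4 pop 0: in=111111 → 111101 (was 100101); enqueue [2]
  #5 pop 1: in=111111 → 111111 (no change)
  #6 pop 2: in=111111 → 111111 (no change)

Fixpoint:
  val[0] = 111101
  val[1] = 111111
  val[2] = 111111

111101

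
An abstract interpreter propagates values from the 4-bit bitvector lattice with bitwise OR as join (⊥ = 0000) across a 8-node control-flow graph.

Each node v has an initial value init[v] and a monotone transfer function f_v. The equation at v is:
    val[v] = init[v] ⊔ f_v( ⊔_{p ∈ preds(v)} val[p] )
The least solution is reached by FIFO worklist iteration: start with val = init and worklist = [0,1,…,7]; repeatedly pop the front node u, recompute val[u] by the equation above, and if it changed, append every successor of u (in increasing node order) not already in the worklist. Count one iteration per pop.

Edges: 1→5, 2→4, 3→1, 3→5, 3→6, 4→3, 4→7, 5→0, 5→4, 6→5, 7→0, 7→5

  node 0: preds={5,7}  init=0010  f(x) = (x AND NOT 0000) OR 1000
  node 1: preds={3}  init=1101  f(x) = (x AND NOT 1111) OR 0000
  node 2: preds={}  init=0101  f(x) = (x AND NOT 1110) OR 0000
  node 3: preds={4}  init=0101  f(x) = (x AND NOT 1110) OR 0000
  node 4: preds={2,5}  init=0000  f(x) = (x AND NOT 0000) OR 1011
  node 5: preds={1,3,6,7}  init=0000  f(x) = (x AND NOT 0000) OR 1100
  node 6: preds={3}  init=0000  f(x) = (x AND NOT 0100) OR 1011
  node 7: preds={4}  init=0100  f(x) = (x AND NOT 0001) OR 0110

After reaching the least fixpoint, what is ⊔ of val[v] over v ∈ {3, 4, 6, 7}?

Trace (14 dequeues):
  [1] u=0 | in 0100 | out 1110 | prev 0010 | push {}
  [2] u=1 | in 0101 | out 1101 | ==
  [3] u=2 | in 0000 | out 0101 | ==
  [4] u=3 | in 0000 | out 0101 | ==
  [5] u=4 | in 0101 | out 1111 | prev 0000 | push {3}
  [6] u=5 | in 1101 | out 1101 | prev 0000 | push {0,4}
  [7] u=6 | in 0101 | out 1011 | prev 0000 | push {5}
  [8] u=7 | in 1111 | out 1110 | prev 0100 | push {}
  [9] u=3 | in 1111 | out 0101 | ==
  [10] u=0 | in 1111 | out 1111 | prev 1110 | push {}
  [11] u=4 | in 1101 | out 1111 | ==
  [12] u=5 | in 1111 | out 1111 | prev 1101 | push {0,4}
  [13] u=0 | in 1111 | out 1111 | ==
  [14] u=4 | in 1111 | out 1111 | ==

Converged values:
  [0] 1111
  [1] 1101
  [2] 0101
  [3] 0101
  [4] 1111
  [5] 1111
  [6] 1011
  [7] 1110

1111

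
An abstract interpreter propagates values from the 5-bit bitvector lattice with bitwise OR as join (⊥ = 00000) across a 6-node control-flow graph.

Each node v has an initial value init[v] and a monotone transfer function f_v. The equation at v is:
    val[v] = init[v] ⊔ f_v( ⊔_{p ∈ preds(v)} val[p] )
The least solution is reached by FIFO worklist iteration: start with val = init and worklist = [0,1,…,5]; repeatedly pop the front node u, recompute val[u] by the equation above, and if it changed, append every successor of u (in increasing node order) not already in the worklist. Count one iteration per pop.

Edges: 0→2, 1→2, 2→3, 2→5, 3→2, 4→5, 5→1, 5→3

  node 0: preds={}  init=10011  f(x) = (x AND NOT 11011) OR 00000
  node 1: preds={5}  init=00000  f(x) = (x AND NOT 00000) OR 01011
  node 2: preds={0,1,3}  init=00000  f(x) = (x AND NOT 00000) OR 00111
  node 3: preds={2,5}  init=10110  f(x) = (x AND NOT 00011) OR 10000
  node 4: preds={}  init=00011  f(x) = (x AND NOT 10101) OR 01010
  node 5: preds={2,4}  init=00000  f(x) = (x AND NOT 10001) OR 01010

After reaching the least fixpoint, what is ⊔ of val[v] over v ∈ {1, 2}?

11111

Worklist (10 pops):
  #1 pop 0: in=00000 → 10011 (no change)
  #2 pop 1: in=00000 → 01011 (was 00000); enqueue []
  #3 pop 2: in=11111 → 11111 (was 00000); enqueue []
  #4 pop 3: in=11111 → 11110 (was 10110); enqueue [2]
  #5 pop 4: in=00000 → 01011 (was 00011); enqueue []
  #6 pop 5: in=11111 → 01110 (was 00000); enqueue [1,3]
  #7 pop 2: in=11111 → 11111 (no change)
  #8 pop 1: in=01110 → 01111 (was 01011); enqueue [2]
  #9 pop 3: in=11111 → 11110 (no change)
  #10 pop 2: in=11111 → 11111 (no change)

Fixpoint:
  val[0] = 10011
  val[1] = 01111
  val[2] = 11111
  val[3] = 11110
  val[4] = 01011
  val[5] = 01110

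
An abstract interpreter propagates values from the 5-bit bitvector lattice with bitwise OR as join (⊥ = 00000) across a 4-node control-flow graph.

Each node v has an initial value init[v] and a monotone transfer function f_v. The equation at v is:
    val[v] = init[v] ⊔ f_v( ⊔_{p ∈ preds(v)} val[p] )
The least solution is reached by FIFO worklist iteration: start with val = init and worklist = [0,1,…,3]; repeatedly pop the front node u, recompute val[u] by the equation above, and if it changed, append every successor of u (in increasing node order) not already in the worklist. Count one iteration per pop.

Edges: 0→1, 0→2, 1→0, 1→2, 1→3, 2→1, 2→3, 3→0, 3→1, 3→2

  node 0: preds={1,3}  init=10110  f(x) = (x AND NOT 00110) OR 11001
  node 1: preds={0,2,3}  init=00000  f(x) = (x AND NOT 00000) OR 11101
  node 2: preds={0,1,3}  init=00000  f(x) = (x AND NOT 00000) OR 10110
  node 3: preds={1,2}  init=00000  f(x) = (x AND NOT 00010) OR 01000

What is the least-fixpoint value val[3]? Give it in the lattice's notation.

Iteration log — 7 steps:
  step 1. node 0  ⊔preds=00000  new=11111  old=10110  +wl: 
  step 2. node 1  ⊔preds=11111  new=11111  old=00000  +wl: 0
  step 3. node 2  ⊔preds=11111  new=11111  old=00000  +wl: 1
  step 4. node 3  ⊔preds=11111  new=11101  old=00000  +wl: 2
  step 5. node 0  ⊔preds=11111  new=11111  stable
  step 6. node 1  ⊔preds=11111  new=11111  stable
  step 7. node 2  ⊔preds=11111  new=11111  stable

Least fixpoint reached:
  node 0: 11111
  node 1: 11111
  node 2: 11111
  node 3: 11101

11101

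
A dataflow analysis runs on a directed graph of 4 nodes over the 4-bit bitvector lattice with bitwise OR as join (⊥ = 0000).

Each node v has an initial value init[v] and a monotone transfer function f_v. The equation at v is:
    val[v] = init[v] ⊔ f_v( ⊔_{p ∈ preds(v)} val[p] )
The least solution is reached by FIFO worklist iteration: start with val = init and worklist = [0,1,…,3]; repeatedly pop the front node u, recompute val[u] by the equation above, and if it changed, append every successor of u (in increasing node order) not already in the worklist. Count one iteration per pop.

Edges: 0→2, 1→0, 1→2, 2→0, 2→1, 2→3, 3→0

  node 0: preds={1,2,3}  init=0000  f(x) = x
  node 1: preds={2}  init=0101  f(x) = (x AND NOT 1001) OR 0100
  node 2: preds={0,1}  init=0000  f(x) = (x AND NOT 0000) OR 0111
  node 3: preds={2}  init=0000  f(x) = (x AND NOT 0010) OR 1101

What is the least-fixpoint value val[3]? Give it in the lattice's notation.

1101

Iteration log — 10 steps:
  step 1. node 0  ⊔preds=0101  new=0101  old=0000  +wl: 
  step 2. node 1  ⊔preds=0000  new=0101  stable
  step 3. node 2  ⊔preds=0101  new=0111  old=0000  +wl: 0,1
  step 4. node 3  ⊔preds=0111  new=1101  old=0000  +wl: 
  step 5. node 0  ⊔preds=1111  new=1111  old=0101  +wl: 2
  step 6. node 1  ⊔preds=0111  new=0111  old=0101  +wl: 0
  step 7. node 2  ⊔preds=1111  new=1111  old=0111  +wl: 1,3
  step 8. node 0  ⊔preds=1111  new=1111  stable
  step 9. node 1  ⊔preds=1111  new=0111  stable
  step 10. node 3  ⊔preds=1111  new=1101  stable

Least fixpoint reached:
  node 0: 1111
  node 1: 0111
  node 2: 1111
  node 3: 1101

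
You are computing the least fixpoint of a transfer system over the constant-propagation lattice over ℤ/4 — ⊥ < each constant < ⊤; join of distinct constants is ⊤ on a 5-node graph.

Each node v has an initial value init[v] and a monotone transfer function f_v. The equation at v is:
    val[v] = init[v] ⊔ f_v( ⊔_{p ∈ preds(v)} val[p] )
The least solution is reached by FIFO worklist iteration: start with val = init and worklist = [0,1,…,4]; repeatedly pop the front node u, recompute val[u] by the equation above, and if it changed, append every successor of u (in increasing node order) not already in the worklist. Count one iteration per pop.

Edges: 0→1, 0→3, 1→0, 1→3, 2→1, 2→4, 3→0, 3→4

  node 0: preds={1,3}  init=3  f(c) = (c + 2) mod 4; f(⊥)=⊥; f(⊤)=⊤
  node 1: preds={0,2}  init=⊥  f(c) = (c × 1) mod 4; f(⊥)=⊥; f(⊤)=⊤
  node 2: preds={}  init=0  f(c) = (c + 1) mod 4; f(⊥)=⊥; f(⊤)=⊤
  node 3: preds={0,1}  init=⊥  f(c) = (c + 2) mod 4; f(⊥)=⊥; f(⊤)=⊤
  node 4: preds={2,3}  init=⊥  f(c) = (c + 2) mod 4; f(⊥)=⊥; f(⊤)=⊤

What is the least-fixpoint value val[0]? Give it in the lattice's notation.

Worklist (8 pops):
  #1 pop 0: in=⊥ → 3 (no change)
  #2 pop 1: in=⊤ → ⊤ (was ⊥); enqueue [0]
  #3 pop 2: in=⊥ → 0 (no change)
  #4 pop 3: in=⊤ → ⊤ (was ⊥); enqueue []
  #5 pop 4: in=⊤ → ⊤ (was ⊥); enqueue []
  #6 pop 0: in=⊤ → ⊤ (was 3); enqueue [1,3]
  #7 pop 1: in=⊤ → ⊤ (no change)
  #8 pop 3: in=⊤ → ⊤ (no change)

Fixpoint:
  val[0] = ⊤
  val[1] = ⊤
  val[2] = 0
  val[3] = ⊤
  val[4] = ⊤

⊤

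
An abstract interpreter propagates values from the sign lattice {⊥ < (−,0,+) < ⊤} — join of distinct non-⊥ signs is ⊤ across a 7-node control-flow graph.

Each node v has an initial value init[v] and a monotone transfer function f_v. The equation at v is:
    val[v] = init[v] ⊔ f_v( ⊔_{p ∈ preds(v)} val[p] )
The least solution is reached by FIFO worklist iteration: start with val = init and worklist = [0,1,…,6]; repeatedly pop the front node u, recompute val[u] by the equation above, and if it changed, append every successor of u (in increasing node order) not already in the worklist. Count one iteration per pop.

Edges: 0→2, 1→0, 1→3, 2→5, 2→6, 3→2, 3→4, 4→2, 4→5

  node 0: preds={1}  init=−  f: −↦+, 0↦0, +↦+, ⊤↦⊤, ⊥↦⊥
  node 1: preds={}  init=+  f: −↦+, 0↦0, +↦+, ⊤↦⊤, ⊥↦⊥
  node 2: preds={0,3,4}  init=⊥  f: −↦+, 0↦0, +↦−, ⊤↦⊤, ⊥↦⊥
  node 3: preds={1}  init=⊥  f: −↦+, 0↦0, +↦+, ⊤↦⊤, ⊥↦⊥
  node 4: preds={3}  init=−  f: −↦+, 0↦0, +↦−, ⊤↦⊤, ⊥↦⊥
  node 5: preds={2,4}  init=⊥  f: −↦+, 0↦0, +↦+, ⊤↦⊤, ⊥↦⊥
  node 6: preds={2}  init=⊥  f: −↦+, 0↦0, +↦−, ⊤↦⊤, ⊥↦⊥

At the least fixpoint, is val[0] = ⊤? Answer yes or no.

yes

Iteration log — 8 steps:
  step 1. node 0  ⊔preds=+  new=⊤  old=−  +wl: 
  step 2. node 1  ⊔preds=⊥  new=+  stable
  step 3. node 2  ⊔preds=⊤  new=⊤  old=⊥  +wl: 
  step 4. node 3  ⊔preds=+  new=+  old=⊥  +wl: 2
  step 5. node 4  ⊔preds=+  new=−  stable
  step 6. node 5  ⊔preds=⊤  new=⊤  old=⊥  +wl: 
  step 7. node 6  ⊔preds=⊤  new=⊤  old=⊥  +wl: 
  step 8. node 2  ⊔preds=⊤  new=⊤  stable

Least fixpoint reached:
  node 0: ⊤
  node 1: +
  node 2: ⊤
  node 3: +
  node 4: −
  node 5: ⊤
  node 6: ⊤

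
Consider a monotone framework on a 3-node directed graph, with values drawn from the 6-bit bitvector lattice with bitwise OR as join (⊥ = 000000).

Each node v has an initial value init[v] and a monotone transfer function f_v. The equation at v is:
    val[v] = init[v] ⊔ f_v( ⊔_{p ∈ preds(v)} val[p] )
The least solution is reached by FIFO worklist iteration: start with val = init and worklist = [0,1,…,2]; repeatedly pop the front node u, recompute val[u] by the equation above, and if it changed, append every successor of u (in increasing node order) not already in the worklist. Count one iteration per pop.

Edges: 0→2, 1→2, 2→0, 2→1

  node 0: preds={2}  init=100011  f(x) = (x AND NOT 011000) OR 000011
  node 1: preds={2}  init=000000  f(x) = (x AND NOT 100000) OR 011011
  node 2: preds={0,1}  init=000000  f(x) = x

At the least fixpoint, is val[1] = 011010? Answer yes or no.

Iteration log — 5 steps:
  step 1. node 0  ⊔preds=000000  new=100011  stable
  step 2. node 1  ⊔preds=000000  new=011011  old=000000  +wl: 
  step 3. node 2  ⊔preds=111011  new=111011  old=000000  +wl: 0,1
  step 4. node 0  ⊔preds=111011  new=100011  stable
  step 5. node 1  ⊔preds=111011  new=011011  stable

Least fixpoint reached:
  node 0: 100011
  node 1: 011011
  node 2: 111011

no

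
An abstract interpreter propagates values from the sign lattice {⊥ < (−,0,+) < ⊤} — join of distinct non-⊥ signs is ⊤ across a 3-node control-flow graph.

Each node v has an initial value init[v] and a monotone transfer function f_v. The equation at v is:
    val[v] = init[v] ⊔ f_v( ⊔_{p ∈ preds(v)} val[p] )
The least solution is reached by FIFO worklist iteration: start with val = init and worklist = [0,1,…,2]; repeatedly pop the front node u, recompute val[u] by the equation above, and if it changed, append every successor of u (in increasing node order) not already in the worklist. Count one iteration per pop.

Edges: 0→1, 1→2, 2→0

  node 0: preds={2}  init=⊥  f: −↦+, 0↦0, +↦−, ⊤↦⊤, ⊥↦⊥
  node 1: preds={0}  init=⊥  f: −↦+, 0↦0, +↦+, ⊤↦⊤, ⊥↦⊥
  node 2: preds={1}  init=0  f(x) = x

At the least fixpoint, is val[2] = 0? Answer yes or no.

Trace (3 dequeues):
  [1] u=0 | in 0 | out 0 | prev ⊥ | push {}
  [2] u=1 | in 0 | out 0 | prev ⊥ | push {}
  [3] u=2 | in 0 | out 0 | ==

Converged values:
  [0] 0
  [1] 0
  [2] 0

yes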